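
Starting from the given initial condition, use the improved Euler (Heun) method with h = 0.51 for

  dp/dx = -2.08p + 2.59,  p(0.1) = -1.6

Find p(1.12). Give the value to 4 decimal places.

Heun: k1 = f(x_n, p_n); k2 = f(x_n + h, p_n + h·k1); p_{n+1} = p_n + (h/2)·(k1 + k2).
x=0.100000, p=-1.600000:
  k1 = f(0.100000, -1.600000) = 5.918000
  k2 = f(0.610000, 1.418180) = -0.359814
  p ← -1.600000 + (0.51/2)·(5.918000 + (-0.359814)) = -0.182663
x=0.610000, p=-0.182663:
  k1 = f(0.610000, -0.182663) = 2.969938
  k2 = f(1.120000, 1.332006) = -0.180572
  p ← -0.182663 + (0.51/2)·(2.969938 + (-0.180572)) = 0.528626
p(1.12) ≈ 0.5286

0.5286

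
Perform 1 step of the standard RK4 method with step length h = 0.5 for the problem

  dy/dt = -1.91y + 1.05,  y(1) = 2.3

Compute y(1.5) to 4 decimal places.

1.2332

RK4: k1 = f(t_n, y_n); k2 = f(t_n + h/2, y_n + (h/2)·k1); k3 = f(t_n + h/2, y_n + (h/2)·k2); k4 = f(t_n + h, y_n + h·k3); y_{n+1} = y_n + (h/6)·(k1 + 2k2 + 2k3 + k4).
t=1.000000, y=2.300000:
  k1 = f(1.000000, 2.300000) = -3.343000
  k2 = f(1.250000, 1.464250) = -1.746717
  k3 = f(1.250000, 1.863321) = -2.508942
  k4 = f(1.500000, 1.045529) = -0.946960
  y ← 2.300000 + (0.5/6)·(k1 + 2k2 + 2k3 + k4) = 1.233227
y(1.5) ≈ 1.2332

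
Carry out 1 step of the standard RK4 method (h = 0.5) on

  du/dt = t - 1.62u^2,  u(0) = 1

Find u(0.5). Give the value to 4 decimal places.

0.6401

RK4: k1 = f(t_n, u_n); k2 = f(t_n + h/2, u_n + (h/2)·k1); k3 = f(t_n + h/2, u_n + (h/2)·k2); k4 = f(t_n + h, u_n + h·k3); u_{n+1} = u_n + (h/6)·(k1 + 2k2 + 2k3 + k4).
t=0.000000, u=1.000000:
  k1 = f(0.000000, 1.000000) = -1.620000
  k2 = f(0.250000, 0.595000) = -0.323520
  k3 = f(0.250000, 0.919120) = -1.118546
  k4 = f(0.500000, 0.440727) = 0.185331
  u ← 1.000000 + (0.5/6)·(k1 + 2k2 + 2k3 + k4) = 0.640100
u(0.5) ≈ 0.6401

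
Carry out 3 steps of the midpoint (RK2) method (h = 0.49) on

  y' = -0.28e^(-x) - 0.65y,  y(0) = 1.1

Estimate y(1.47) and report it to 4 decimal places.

Midpoint: k1 = f(x_n, y_n); k2 = f(x_n + h/2, y_n + (h/2)·k1); y_{n+1} = y_n + h·k2.
x=0.000000, y=1.100000:
  k1 = f(0.000000, 1.100000) = -0.995000
  k2 = f(0.245000, 0.856225) = -0.775704
  y ← 1.100000 + 0.49·(-0.775704) = 0.719905
x=0.490000, y=0.719905:
  k1 = f(0.490000, 0.719905) = -0.639474
  k2 = f(0.735000, 0.563234) = -0.500364
  y ← 0.719905 + 0.49·(-0.500364) = 0.474727
x=0.980000, y=0.474727:
  k1 = f(0.980000, 0.474727) = -0.413660
  k2 = f(1.225000, 0.373380) = -0.324949
  y ← 0.474727 + 0.49·(-0.324949) = 0.315502
y(1.47) ≈ 0.3155

0.3155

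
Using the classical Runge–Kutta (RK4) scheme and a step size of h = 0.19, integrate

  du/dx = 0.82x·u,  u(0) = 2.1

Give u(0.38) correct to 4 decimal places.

RK4: k1 = f(x_n, u_n); k2 = f(x_n + h/2, u_n + (h/2)·k1); k3 = f(x_n + h/2, u_n + (h/2)·k2); k4 = f(x_n + h, u_n + h·k3); u_{n+1} = u_n + (h/6)·(k1 + 2k2 + 2k3 + k4).
x=0.000000, u=2.100000:
  k1 = f(0.000000, 2.100000) = 0.000000
  k2 = f(0.095000, 2.100000) = 0.163590
  k3 = f(0.095000, 2.115541) = 0.164801
  k4 = f(0.190000, 2.131312) = 0.332058
  u ← 2.100000 + (0.19/6)·(k1 + 2k2 + 2k3 + k4) = 2.131313
x=0.190000, u=2.131313:
  k1 = f(0.190000, 2.131313) = 0.332059
  k2 = f(0.285000, 2.162859) = 0.505460
  k3 = f(0.285000, 2.179332) = 0.509310
  k4 = f(0.380000, 2.228082) = 0.694270
  u ← 2.131313 + (0.19/6)·(k1 + 2k2 + 2k3 + k4) = 2.228082
u(0.38) ≈ 2.2281

2.2281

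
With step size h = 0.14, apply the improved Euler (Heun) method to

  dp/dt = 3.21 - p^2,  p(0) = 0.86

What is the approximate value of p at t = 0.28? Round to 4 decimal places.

Heun: k1 = f(t_n, p_n); k2 = f(t_n + h, p_n + h·k1); p_{n+1} = p_n + (h/2)·(k1 + k2).
t=0.000000, p=0.860000:
  k1 = f(0.000000, 0.860000) = 2.470400
  k2 = f(0.140000, 1.205856) = 1.755911
  p ← 0.860000 + (0.14/2)·(2.470400 + 1.755911) = 1.155842
t=0.140000, p=1.155842:
  k1 = f(0.140000, 1.155842) = 1.874030
  k2 = f(0.280000, 1.418206) = 1.198692
  p ← 1.155842 + (0.14/2)·(1.874030 + 1.198692) = 1.370932
p(0.28) ≈ 1.3709

1.3709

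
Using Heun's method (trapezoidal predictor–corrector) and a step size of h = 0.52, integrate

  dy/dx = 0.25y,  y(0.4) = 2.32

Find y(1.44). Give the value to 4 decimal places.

Heun: k1 = f(x_n, y_n); k2 = f(x_n + h, y_n + h·k1); y_{n+1} = y_n + (h/2)·(k1 + k2).
x=0.400000, y=2.320000:
  k1 = f(0.400000, 2.320000) = 0.580000
  k2 = f(0.920000, 2.621600) = 0.655400
  y ← 2.320000 + (0.52/2)·(0.580000 + 0.655400) = 2.641204
x=0.920000, y=2.641204:
  k1 = f(0.920000, 2.641204) = 0.660301
  k2 = f(1.440000, 2.984561) = 0.746140
  y ← 2.641204 + (0.52/2)·(0.660301 + 0.746140) = 3.006879
y(1.44) ≈ 3.0069

3.0069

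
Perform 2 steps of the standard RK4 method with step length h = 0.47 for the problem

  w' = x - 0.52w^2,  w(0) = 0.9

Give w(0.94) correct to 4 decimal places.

RK4: k1 = f(x_n, w_n); k2 = f(x_n + h/2, w_n + (h/2)·k1); k3 = f(x_n + h/2, w_n + (h/2)·k2); k4 = f(x_n + h, w_n + h·k3); w_{n+1} = w_n + (h/6)·(k1 + 2k2 + 2k3 + k4).
x=0.000000, w=0.900000:
  k1 = f(0.000000, 0.900000) = -0.421200
  k2 = f(0.235000, 0.801018) = -0.098648
  k3 = f(0.235000, 0.876818) = -0.164781
  k4 = f(0.470000, 0.822553) = 0.118171
  w ← 0.900000 + (0.47/6)·(k1 + 2k2 + 2k3 + k4) = 0.834992
x=0.470000, w=0.834992:
  k1 = f(0.470000, 0.834992) = 0.107450
  k2 = f(0.705000, 0.860243) = 0.320191
  k3 = f(0.705000, 0.910237) = 0.274164
  k4 = f(0.940000, 0.963849) = 0.456917
  w ← 0.834992 + (0.47/6)·(k1 + 2k2 + 2k3 + k4) = 0.972317
w(0.94) ≈ 0.9723

0.9723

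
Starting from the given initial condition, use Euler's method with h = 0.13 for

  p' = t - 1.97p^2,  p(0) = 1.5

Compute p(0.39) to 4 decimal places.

Euler: p_{n+1} = p_n + h·f(t_n, p_n).
t=0.000000, p=1.500000: f=-4.432500 → p ← 1.500000 + 0.13·(-4.432500) = 0.923775
t=0.130000, p=0.923775: f=-1.551120 → p ← 0.923775 + 0.13·(-1.551120) = 0.722129
t=0.260000, p=0.722129: f=-0.767298 → p ← 0.722129 + 0.13·(-0.767298) = 0.622381
p(0.39) ≈ 0.6224

0.6224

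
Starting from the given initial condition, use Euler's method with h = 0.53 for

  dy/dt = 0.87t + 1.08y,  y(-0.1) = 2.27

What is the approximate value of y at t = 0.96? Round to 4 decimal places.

5.7382

Euler: y_{n+1} = y_n + h·f(t_n, y_n).
t=-0.100000, y=2.270000: f=2.364600 → y ← 2.270000 + 0.53·2.364600 = 3.523238
t=0.430000, y=3.523238: f=4.179197 → y ← 3.523238 + 0.53·4.179197 = 5.738212
y(0.96) ≈ 5.7382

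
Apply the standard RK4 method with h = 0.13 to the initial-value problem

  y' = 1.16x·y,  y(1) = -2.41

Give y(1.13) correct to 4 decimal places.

-2.8299

RK4: k1 = f(x_n, y_n); k2 = f(x_n + h/2, y_n + (h/2)·k1); k3 = f(x_n + h/2, y_n + (h/2)·k2); k4 = f(x_n + h, y_n + h·k3); y_{n+1} = y_n + (h/6)·(k1 + 2k2 + 2k3 + k4).
x=1.000000, y=-2.410000:
  k1 = f(1.000000, -2.410000) = -2.795600
  k2 = f(1.065000, -2.591714) = -3.201803
  k3 = f(1.065000, -2.618117) = -3.234422
  k4 = f(1.130000, -2.830475) = -3.710186
  y ← -2.410000 + (0.13/6)·(k1 + 2k2 + 2k3 + k4) = -2.829862
y(1.13) ≈ -2.8299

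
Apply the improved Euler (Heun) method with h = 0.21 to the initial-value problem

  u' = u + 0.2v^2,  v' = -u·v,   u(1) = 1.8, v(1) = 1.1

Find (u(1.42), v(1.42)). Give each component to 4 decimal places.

2.7990, 0.4471

Heun on (u,v): k1 = f(t_n, state_n); k2 = f(t_n + h, state_n + h·k1); state_{n+1} = state_n + (h/2)·(k1 + k2).
1.000000: (1.800000, 1.100000)
  k1 = (2.042000, -1.980000)
  predictor → (2.228820, 0.684200)
  k2 = (2.322446, -1.524959)
  → (2.258267, 0.731979)
1.210000: (2.258267, 0.731979)
  k1 = (2.365426, -1.653005)
  predictor → (2.755006, 0.384848)
  k2 = (2.784628, -1.060260)
  → (2.799022, 0.447087)
(u(1.42), v(1.42)) ≈ (2.7990, 0.4471)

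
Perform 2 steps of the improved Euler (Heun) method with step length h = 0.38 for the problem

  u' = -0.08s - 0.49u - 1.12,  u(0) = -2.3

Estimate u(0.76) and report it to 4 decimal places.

Heun: k1 = f(s_n, u_n); k2 = f(s_n + h, u_n + h·k1); u_{n+1} = u_n + (h/2)·(k1 + k2).
s=0.000000, u=-2.300000:
  k1 = f(0.000000, -2.300000) = 0.007000
  k2 = f(0.380000, -2.297340) = -0.024703
  u ← -2.300000 + (0.38/2)·(0.007000 + (-0.024703)) = -2.303364
s=0.380000, u=-2.303364:
  k1 = f(0.380000, -2.303364) = -0.021752
  k2 = f(0.760000, -2.311629) = -0.048102
  u ← -2.303364 + (0.38/2)·(-0.021752 + (-0.048102)) = -2.316636
u(0.76) ≈ -2.3166

-2.3166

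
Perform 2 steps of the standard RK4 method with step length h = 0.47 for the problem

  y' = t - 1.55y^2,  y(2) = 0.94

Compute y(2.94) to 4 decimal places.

RK4: k1 = f(t_n, y_n); k2 = f(t_n + h/2, y_n + (h/2)·k1); k3 = f(t_n + h/2, y_n + (h/2)·k2); k4 = f(t_n + h, y_n + h·k3); y_{n+1} = y_n + (h/6)·(k1 + 2k2 + 2k3 + k4).
t=2.000000, y=0.940000:
  k1 = f(2.000000, 0.940000) = 0.630420
  k2 = f(2.235000, 1.088149) = 0.399695
  k3 = f(2.235000, 1.033928) = 0.578038
  k4 = f(2.470000, 1.211678) = 0.194347
  y ← 0.940000 + (0.47/6)·(k1 + 2k2 + 2k3 + k4) = 1.157785
t=2.470000, y=1.157785:
  k1 = f(2.470000, 1.157785) = 0.392278
  k2 = f(2.705000, 1.249970) = 0.283240
  k3 = f(2.705000, 1.224346) = 0.381512
  k4 = f(2.940000, 1.337096) = 0.168871
  y ← 1.157785 + (0.47/6)·(k1 + 2k2 + 2k3 + k4) = 1.305886
y(2.94) ≈ 1.3059

1.3059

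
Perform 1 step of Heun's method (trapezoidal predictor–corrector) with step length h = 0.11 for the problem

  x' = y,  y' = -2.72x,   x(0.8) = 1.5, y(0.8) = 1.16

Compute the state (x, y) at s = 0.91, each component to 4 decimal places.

1.6029, 0.6921

Heun on (x,y): k1 = f(s_n, state_n); k2 = f(s_n + h, state_n + h·k1); state_{n+1} = state_n + (h/2)·(k1 + k2).
0.800000: (1.500000, 1.160000)
  k1 = (1.160000, -4.080000)
  predictor → (1.627600, 0.711200)
  k2 = (0.711200, -4.427072)
  → (1.602916, 0.692111)
(x(0.91), y(0.91)) ≈ (1.6029, 0.6921)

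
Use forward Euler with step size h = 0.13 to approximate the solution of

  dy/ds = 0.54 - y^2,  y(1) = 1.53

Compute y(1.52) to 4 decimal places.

Euler: y_{n+1} = y_n + h·f(s_n, y_n).
s=1.000000, y=1.530000: f=-1.800900 → y ← 1.530000 + 0.13·(-1.800900) = 1.295883
s=1.130000, y=1.295883: f=-1.139313 → y ← 1.295883 + 0.13·(-1.139313) = 1.147772
s=1.260000, y=1.147772: f=-0.777381 → y ← 1.147772 + 0.13·(-0.777381) = 1.046713
s=1.390000, y=1.046713: f=-0.555608 → y ← 1.046713 + 0.13·(-0.555608) = 0.974484
y(1.52) ≈ 0.9745

0.9745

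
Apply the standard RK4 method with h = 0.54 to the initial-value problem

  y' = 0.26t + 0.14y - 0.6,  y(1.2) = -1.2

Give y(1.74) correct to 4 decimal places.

-1.4169

RK4: k1 = f(t_n, y_n); k2 = f(t_n + h/2, y_n + (h/2)·k1); k3 = f(t_n + h/2, y_n + (h/2)·k2); k4 = f(t_n + h, y_n + h·k3); y_{n+1} = y_n + (h/6)·(k1 + 2k2 + 2k3 + k4).
t=1.200000, y=-1.200000:
  k1 = f(1.200000, -1.200000) = -0.456000
  k2 = f(1.470000, -1.323120) = -0.403037
  k3 = f(1.470000, -1.308820) = -0.401035
  k4 = f(1.740000, -1.416559) = -0.345918
  y ← -1.200000 + (0.54/6)·(k1 + 2k2 + 2k3 + k4) = -1.416906
y(1.74) ≈ -1.4169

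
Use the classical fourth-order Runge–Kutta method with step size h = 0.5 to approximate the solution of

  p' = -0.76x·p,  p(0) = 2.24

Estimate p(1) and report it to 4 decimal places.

1.5318

RK4: k1 = f(x_n, p_n); k2 = f(x_n + h/2, p_n + (h/2)·k1); k3 = f(x_n + h/2, p_n + (h/2)·k2); k4 = f(x_n + h, p_n + h·k3); p_{n+1} = p_n + (h/6)·(k1 + 2k2 + 2k3 + k4).
x=0.000000, p=2.240000:
  k1 = f(0.000000, 2.240000) = 0.000000
  k2 = f(0.250000, 2.240000) = -0.425600
  k3 = f(0.250000, 2.133600) = -0.405384
  k4 = f(0.500000, 2.037308) = -0.774177
  p ← 2.240000 + (0.5/6)·(k1 + 2k2 + 2k3 + k4) = 2.036988
x=0.500000, p=2.036988:
  k1 = f(0.500000, 2.036988) = -0.774055
  k2 = f(0.750000, 1.843474) = -1.050780
  k3 = f(0.750000, 1.774293) = -1.011347
  k4 = f(1.000000, 1.531314) = -1.163799
  p ← 2.036988 + (0.5/6)·(k1 + 2k2 + 2k3 + k4) = 1.531812
p(1) ≈ 1.5318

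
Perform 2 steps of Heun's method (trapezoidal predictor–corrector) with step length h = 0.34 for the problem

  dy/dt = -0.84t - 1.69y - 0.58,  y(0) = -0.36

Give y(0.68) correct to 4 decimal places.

-0.4955

Heun: k1 = f(t_n, y_n); k2 = f(t_n + h, y_n + h·k1); y_{n+1} = y_n + (h/2)·(k1 + k2).
t=0.000000, y=-0.360000:
  k1 = f(0.000000, -0.360000) = 0.028400
  k2 = f(0.340000, -0.350344) = -0.273519
  y ← -0.360000 + (0.34/2)·(0.028400 + (-0.273519)) = -0.401670
t=0.340000, y=-0.401670:
  k1 = f(0.340000, -0.401670) = -0.186777
  k2 = f(0.680000, -0.465174) = -0.365055
  y ← -0.401670 + (0.34/2)·(-0.186777 + (-0.365055)) = -0.495482
y(0.68) ≈ -0.4955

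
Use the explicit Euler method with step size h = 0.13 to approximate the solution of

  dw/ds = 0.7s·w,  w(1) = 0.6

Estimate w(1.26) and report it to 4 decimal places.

0.7219

Euler: w_{n+1} = w_n + h·f(s_n, w_n).
s=1.000000, w=0.600000: f=0.420000 → w ← 0.600000 + 0.13·0.420000 = 0.654600
s=1.130000, w=0.654600: f=0.517789 → w ← 0.654600 + 0.13·0.517789 = 0.721913
w(1.26) ≈ 0.7219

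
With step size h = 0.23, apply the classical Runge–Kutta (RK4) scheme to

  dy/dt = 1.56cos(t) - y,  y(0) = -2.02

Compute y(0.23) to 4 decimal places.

-1.2874

RK4: k1 = f(t_n, y_n); k2 = f(t_n + h/2, y_n + (h/2)·k1); k3 = f(t_n + h/2, y_n + (h/2)·k2); k4 = f(t_n + h, y_n + h·k3); y_{n+1} = y_n + (h/6)·(k1 + 2k2 + 2k3 + k4).
t=0.000000, y=-2.020000:
  k1 = f(0.000000, -2.020000) = 3.580000
  k2 = f(0.115000, -1.608300) = 3.157996
  k3 = f(0.115000, -1.656830) = 3.206526
  k4 = f(0.230000, -1.282499) = 2.801419
  y ← -2.020000 + (0.23/6)·(k1 + 2k2 + 2k3 + k4) = -1.287432
y(0.23) ≈ -1.2874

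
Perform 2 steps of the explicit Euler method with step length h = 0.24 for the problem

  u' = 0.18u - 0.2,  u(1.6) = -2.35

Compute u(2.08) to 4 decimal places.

-2.6555

Euler: u_{n+1} = u_n + h·f(s_n, u_n).
s=1.600000, u=-2.350000: f=-0.623000 → u ← -2.350000 + 0.24·(-0.623000) = -2.499520
s=1.840000, u=-2.499520: f=-0.649914 → u ← -2.499520 + 0.24·(-0.649914) = -2.655499
u(2.08) ≈ -2.6555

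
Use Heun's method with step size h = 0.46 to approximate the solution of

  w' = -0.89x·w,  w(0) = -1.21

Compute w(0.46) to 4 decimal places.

Heun: k1 = f(x_n, w_n); k2 = f(x_n + h, w_n + h·k1); w_{n+1} = w_n + (h/2)·(k1 + k2).
x=0.000000, w=-1.210000:
  k1 = f(0.000000, -1.210000) = 0.000000
  k2 = f(0.460000, -1.210000) = 0.495374
  w ← -1.210000 + (0.46/2)·(0.000000 + 0.495374) = -1.096064
w(0.46) ≈ -1.0961

-1.0961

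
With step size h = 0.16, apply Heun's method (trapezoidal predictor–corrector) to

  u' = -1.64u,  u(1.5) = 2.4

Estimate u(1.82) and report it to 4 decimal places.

1.4305

Heun: k1 = f(x_n, u_n); k2 = f(x_n + h, u_n + h·k1); u_{n+1} = u_n + (h/2)·(k1 + k2).
x=1.500000, u=2.400000:
  k1 = f(1.500000, 2.400000) = -3.936000
  k2 = f(1.660000, 1.770240) = -2.903194
  u ← 2.400000 + (0.16/2)·(-3.936000 + (-2.903194)) = 1.852865
x=1.660000, u=1.852865:
  k1 = f(1.660000, 1.852865) = -3.038698
  k2 = f(1.820000, 1.366673) = -2.241343
  u ← 1.852865 + (0.16/2)·(-3.038698 + (-2.241343)) = 1.430461
u(1.82) ≈ 1.4305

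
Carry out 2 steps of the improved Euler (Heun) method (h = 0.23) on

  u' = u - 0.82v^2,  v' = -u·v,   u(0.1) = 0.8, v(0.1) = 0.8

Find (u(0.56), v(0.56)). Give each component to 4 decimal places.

1.0423, 0.5325

Heun on (u,v): k1 = f(t_n, state_n); k2 = f(t_n + h, state_n + h·k1); state_{n+1} = state_n + (h/2)·(k1 + k2).
0.100000: (0.800000, 0.800000)
  k1 = (0.275200, -0.640000)
  predictor → (0.863296, 0.652800)
  k2 = (0.513855, -0.563560)
  → (0.890741, 0.661591)
0.330000: (0.890741, 0.661591)
  k1 = (0.531826, -0.589306)
  predictor → (1.013061, 0.526050)
  k2 = (0.786144, -0.532921)
  → (1.042308, 0.532535)
(u(0.56), v(0.56)) ≈ (1.0423, 0.5325)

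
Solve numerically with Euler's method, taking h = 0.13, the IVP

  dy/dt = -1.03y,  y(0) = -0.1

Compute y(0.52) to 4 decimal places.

Euler: y_{n+1} = y_n + h·f(t_n, y_n).
t=0.000000, y=-0.100000: f=0.103000 → y ← -0.100000 + 0.13·0.103000 = -0.086610
t=0.130000, y=-0.086610: f=0.089208 → y ← -0.086610 + 0.13·0.089208 = -0.075013
t=0.260000, y=-0.075013: f=0.077263 → y ← -0.075013 + 0.13·0.077263 = -0.064969
t=0.390000, y=-0.064969: f=0.066918 → y ← -0.064969 + 0.13·0.066918 = -0.056269
y(0.52) ≈ -0.0563

-0.0563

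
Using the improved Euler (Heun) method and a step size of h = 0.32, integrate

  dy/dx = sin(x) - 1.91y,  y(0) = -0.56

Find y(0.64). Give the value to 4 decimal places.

Heun: k1 = f(x_n, y_n); k2 = f(x_n + h, y_n + h·k1); y_{n+1} = y_n + (h/2)·(k1 + k2).
x=0.000000, y=-0.560000:
  k1 = f(0.000000, -0.560000) = 1.069600
  k2 = f(0.320000, -0.217728) = 0.730427
  y ← -0.560000 + (0.32/2)·(1.069600 + 0.730427) = -0.271996
x=0.320000, y=-0.271996:
  k1 = f(0.320000, -0.271996) = 0.834078
  k2 = f(0.640000, -0.005091) = 0.606919
  y ← -0.271996 + (0.32/2)·(0.834078 + 0.606919) = -0.041436
y(0.64) ≈ -0.0414

-0.0414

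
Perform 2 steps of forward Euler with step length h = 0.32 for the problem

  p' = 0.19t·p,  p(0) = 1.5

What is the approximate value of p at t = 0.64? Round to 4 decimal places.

1.5292

Euler: p_{n+1} = p_n + h·f(t_n, p_n).
t=0.000000, p=1.500000: f=0.000000 → p ← 1.500000 + 0.32·0.000000 = 1.500000
t=0.320000, p=1.500000: f=0.091200 → p ← 1.500000 + 0.32·0.091200 = 1.529184
p(0.64) ≈ 1.5292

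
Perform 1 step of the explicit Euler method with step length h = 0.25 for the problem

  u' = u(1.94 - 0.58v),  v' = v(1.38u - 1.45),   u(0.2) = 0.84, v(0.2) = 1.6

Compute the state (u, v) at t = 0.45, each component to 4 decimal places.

Euler on (u,v): u_{n+1} = u_n + h·u', v_{n+1} = v_n + h·v'.
0.200000: (0.840000, 1.600000); f=(0.850080, -0.465280) → (1.052520, 1.483680)
(u(0.45), v(0.45)) ≈ (1.0525, 1.4837)

1.0525, 1.4837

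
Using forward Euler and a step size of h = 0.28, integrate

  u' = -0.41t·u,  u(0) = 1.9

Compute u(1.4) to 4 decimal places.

1.3549

Euler: u_{n+1} = u_n + h·f(t_n, u_n).
t=0.000000, u=1.900000: f=0.000000 → u ← 1.900000 + 0.28·0.000000 = 1.900000
t=0.280000, u=1.900000: f=-0.218120 → u ← 1.900000 + 0.28·(-0.218120) = 1.838926
t=0.560000, u=1.838926: f=-0.422218 → u ← 1.838926 + 0.28·(-0.422218) = 1.720705
t=0.840000, u=1.720705: f=-0.592611 → u ← 1.720705 + 0.28·(-0.592611) = 1.554774
t=1.120000, u=1.554774: f=-0.713952 → u ← 1.554774 + 0.28·(-0.713952) = 1.354868
u(1.4) ≈ 1.3549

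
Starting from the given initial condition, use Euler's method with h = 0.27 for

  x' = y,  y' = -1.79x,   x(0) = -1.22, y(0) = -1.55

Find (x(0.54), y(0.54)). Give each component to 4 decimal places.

Euler on (x,y): x_{n+1} = x_n + h·x', y_{n+1} = y_n + h·y'.
0.000000: (-1.220000, -1.550000); f=(-1.550000, 2.183800) → (-1.638500, -0.960374)
0.270000: (-1.638500, -0.960374); f=(-0.960374, 2.932915) → (-1.897801, -0.168487)
(x(0.54), y(0.54)) ≈ (-1.8978, -0.1685)

-1.8978, -0.1685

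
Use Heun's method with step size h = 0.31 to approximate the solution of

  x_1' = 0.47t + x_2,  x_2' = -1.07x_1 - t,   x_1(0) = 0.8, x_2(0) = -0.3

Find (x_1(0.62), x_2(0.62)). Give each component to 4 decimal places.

Heun on (x_1,x_2): k1 = f(t_n, state_n); k2 = f(t_n + h, state_n + h·k1); state_{n+1} = state_n + (h/2)·(k1 + k2).
0.000000: (0.800000, -0.300000)
  k1 = (-0.300000, -0.856000)
  predictor → (0.707000, -0.565360)
  k2 = (-0.419660, -1.066490)
  → (0.688453, -0.597986)
0.310000: (0.688453, -0.597986)
  k1 = (-0.452286, -1.046644)
  predictor → (0.548244, -0.922446)
  k2 = (-0.631046, -1.206621)
  → (0.520536, -0.947242)
(x_1(0.62), x_2(0.62)) ≈ (0.5205, -0.9472)

0.5205, -0.9472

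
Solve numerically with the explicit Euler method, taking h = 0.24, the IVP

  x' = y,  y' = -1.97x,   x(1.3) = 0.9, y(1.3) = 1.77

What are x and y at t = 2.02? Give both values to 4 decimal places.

1.8198, -0.0608

Euler on (x,y): x_{n+1} = x_n + h·x', y_{n+1} = y_n + h·y'.
1.300000: (0.900000, 1.770000); f=(1.770000, -1.773000) → (1.324800, 1.344480)
1.540000: (1.324800, 1.344480); f=(1.344480, -2.609856) → (1.647475, 0.718115)
1.780000: (1.647475, 0.718115); f=(0.718115, -3.245526) → (1.819823, -0.060812)
(x(2.02), y(2.02)) ≈ (1.8198, -0.0608)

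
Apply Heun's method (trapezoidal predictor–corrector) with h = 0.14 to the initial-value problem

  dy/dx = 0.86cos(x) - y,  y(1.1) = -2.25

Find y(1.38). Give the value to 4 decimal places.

Heun: k1 = f(x_n, y_n); k2 = f(x_n + h, y_n + h·k1); y_{n+1} = y_n + (h/2)·(k1 + k2).
x=1.100000, y=-2.250000:
  k1 = f(1.100000, -2.250000) = 2.640093
  k2 = f(1.240000, -1.880387) = 2.159712
  y ← -2.250000 + (0.14/2)·(2.640093 + 2.159712) = -1.914014
x=1.240000, y=-1.914014:
  k1 = f(1.240000, -1.914014) = 2.193338
  k2 = f(1.380000, -1.606946) = 1.770037
  y ← -1.914014 + (0.14/2)·(2.193338 + 1.770037) = -1.636577
y(1.38) ≈ -1.6366

-1.6366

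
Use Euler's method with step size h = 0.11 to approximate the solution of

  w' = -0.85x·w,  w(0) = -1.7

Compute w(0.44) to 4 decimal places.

Euler: w_{n+1} = w_n + h·f(x_n, w_n).
x=0.000000, w=-1.700000: f=0.000000 → w ← -1.700000 + 0.11·0.000000 = -1.700000
x=0.110000, w=-1.700000: f=0.158950 → w ← -1.700000 + 0.11·0.158950 = -1.682516
x=0.220000, w=-1.682516: f=0.314630 → w ← -1.682516 + 0.11·0.314630 = -1.647906
x=0.330000, w=-1.647906: f=0.462238 → w ← -1.647906 + 0.11·0.462238 = -1.597060
w(0.44) ≈ -1.5971

-1.5971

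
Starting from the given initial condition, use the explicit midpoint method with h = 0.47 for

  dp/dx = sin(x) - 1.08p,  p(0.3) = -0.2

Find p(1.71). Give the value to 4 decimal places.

Midpoint: k1 = f(x_n, p_n); k2 = f(x_n + h/2, p_n + (h/2)·k1); p_{n+1} = p_n + h·k2.
x=0.300000, p=-0.200000:
  k1 = f(0.300000, -0.200000) = 0.511520
  k2 = f(0.535000, -0.079793) = 0.596017
  p ← -0.200000 + 0.47·0.596017 = 0.080128
x=0.770000, p=0.080128:
  k1 = f(0.770000, 0.080128) = 0.609597
  k2 = f(1.005000, 0.223383) = 0.602908
  p ← 0.080128 + 0.47·0.602908 = 0.363495
x=1.240000, p=0.363495:
  k1 = f(1.240000, 0.363495) = 0.553210
  k2 = f(1.475000, 0.493499) = 0.462436
  p ← 0.363495 + 0.47·0.462436 = 0.580840
p(1.71) ≈ 0.5808

0.5808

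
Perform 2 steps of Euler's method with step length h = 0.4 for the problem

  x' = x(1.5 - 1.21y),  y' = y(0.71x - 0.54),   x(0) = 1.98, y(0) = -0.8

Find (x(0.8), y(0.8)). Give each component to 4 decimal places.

Euler on (x,y): x_{n+1} = x_n + h·x', y_{n+1} = y_n + h·y'.
0.000000: (1.980000, -0.800000); f=(4.886640, -0.692640) → (3.934656, -1.077056)
0.400000: (3.934656, -1.077056); f=(11.029776, -2.427260) → (8.346567, -2.047960)
(x(0.8), y(0.8)) ≈ (8.3466, -2.0480)

8.3466, -2.0480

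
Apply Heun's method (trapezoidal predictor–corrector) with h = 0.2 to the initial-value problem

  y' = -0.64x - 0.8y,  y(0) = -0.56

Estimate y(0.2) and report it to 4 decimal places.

-0.4904

Heun: k1 = f(x_n, y_n); k2 = f(x_n + h, y_n + h·k1); y_{n+1} = y_n + (h/2)·(k1 + k2).
x=0.000000, y=-0.560000:
  k1 = f(0.000000, -0.560000) = 0.448000
  k2 = f(0.200000, -0.470400) = 0.248320
  y ← -0.560000 + (0.2/2)·(0.448000 + 0.248320) = -0.490368
y(0.2) ≈ -0.4904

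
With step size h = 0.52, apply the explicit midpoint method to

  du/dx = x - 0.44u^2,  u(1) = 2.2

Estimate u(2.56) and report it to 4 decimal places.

Midpoint: k1 = f(x_n, u_n); k2 = f(x_n + h/2, u_n + (h/2)·k1); u_{n+1} = u_n + h·k2.
x=1.000000, u=2.200000:
  k1 = f(1.000000, 2.200000) = -1.129600
  k2 = f(1.260000, 1.906304) = -0.338958
  u ← 2.200000 + 0.52·(-0.338958) = 2.023742
x=1.520000, u=2.023742:
  k1 = f(1.520000, 2.023742) = -0.282034
  k2 = f(1.780000, 1.950413) = 0.106191
  u ← 2.023742 + 0.52·0.106191 = 2.078961
x=2.040000, u=2.078961:
  k1 = f(2.040000, 2.078961) = 0.138285
  k2 = f(2.300000, 2.114915) = 0.331939
  u ← 2.078961 + 0.52·0.331939 = 2.251569
u(2.56) ≈ 2.2516

2.2516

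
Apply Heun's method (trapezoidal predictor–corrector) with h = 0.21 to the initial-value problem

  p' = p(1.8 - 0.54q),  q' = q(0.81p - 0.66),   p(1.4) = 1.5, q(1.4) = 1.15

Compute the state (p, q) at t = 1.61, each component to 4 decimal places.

Heun on (p,q): k1 = f(t_n, state_n); k2 = f(t_n + h, state_n + h·k1); state_{n+1} = state_n + (h/2)·(k1 + k2).
1.400000: (1.500000, 1.150000)
  k1 = (1.768500, 0.638250)
  predictor → (1.871385, 1.284032)
  k2 = (2.070917, 1.098903)
  → (1.903139, 1.332401)
(p(1.61), q(1.61)) ≈ (1.9031, 1.3324)

1.9031, 1.3324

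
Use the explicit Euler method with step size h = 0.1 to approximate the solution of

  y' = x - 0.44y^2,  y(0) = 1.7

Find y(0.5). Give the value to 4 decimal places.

1.3031

Euler: y_{n+1} = y_n + h·f(x_n, y_n).
x=0.000000, y=1.700000: f=-1.271600 → y ← 1.700000 + 0.1·(-1.271600) = 1.572840
x=0.100000, y=1.572840: f=-0.988483 → y ← 1.572840 + 0.1·(-0.988483) = 1.473992
x=0.200000, y=1.473992: f=-0.755967 → y ← 1.473992 + 0.1·(-0.755967) = 1.398395
x=0.300000, y=1.398395: f=-0.560424 → y ← 1.398395 + 0.1·(-0.560424) = 1.342353
x=0.400000, y=1.342353: f=-0.392841 → y ← 1.342353 + 0.1·(-0.392841) = 1.303069
y(0.5) ≈ 1.3031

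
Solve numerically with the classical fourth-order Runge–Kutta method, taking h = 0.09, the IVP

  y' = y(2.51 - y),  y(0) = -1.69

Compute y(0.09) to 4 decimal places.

RK4: k1 = f(t_n, y_n); k2 = f(t_n + h/2, y_n + (h/2)·k1); k3 = f(t_n + h/2, y_n + (h/2)·k2); k4 = f(t_n + h, y_n + h·k3); y_{n+1} = y_n + (h/6)·(k1 + 2k2 + 2k3 + k4).
t=0.000000, y=-1.690000:
  k1 = f(0.000000, -1.690000) = -7.098000
  k2 = f(0.045000, -2.009410) = -9.081348
  k3 = f(0.045000, -2.098661) = -9.672015
  k4 = f(0.090000, -2.560481) = -12.982873
  y ← -1.690000 + (0.09/6)·(k1 + 2k2 + 2k3 + k4) = -2.553814
y(0.09) ≈ -2.5538

-2.5538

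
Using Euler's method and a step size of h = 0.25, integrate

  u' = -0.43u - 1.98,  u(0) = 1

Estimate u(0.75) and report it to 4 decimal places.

-0.6202

Euler: u_{n+1} = u_n + h·f(x_n, u_n).
x=0.000000, u=1.000000: f=-2.410000 → u ← 1.000000 + 0.25·(-2.410000) = 0.397500
x=0.250000, u=0.397500: f=-2.150925 → u ← 0.397500 + 0.25·(-2.150925) = -0.140231
x=0.500000, u=-0.140231: f=-1.919701 → u ← -0.140231 + 0.25·(-1.919701) = -0.620156
u(0.75) ≈ -0.6202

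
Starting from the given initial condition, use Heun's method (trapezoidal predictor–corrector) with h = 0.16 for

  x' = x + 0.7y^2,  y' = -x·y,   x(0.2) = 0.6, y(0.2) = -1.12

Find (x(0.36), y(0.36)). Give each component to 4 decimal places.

Heun on (x,y): k1 = f(t_n, state_n); k2 = f(t_n + h, state_n + h·k1); state_{n+1} = state_n + (h/2)·(k1 + k2).
0.200000: (0.600000, -1.120000)
  k1 = (1.478080, 0.672000)
  predictor → (0.836493, -1.012480)
  k2 = (1.554074, 0.846932)
  → (0.842572, -0.998485)
(x(0.36), y(0.36)) ≈ (0.8426, -0.9985)

0.8426, -0.9985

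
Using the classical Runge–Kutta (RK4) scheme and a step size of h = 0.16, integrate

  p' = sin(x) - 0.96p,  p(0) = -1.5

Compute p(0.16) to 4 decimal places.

-1.2743

RK4: k1 = f(x_n, p_n); k2 = f(x_n + h/2, p_n + (h/2)·k1); k3 = f(x_n + h/2, p_n + (h/2)·k2); k4 = f(x_n + h, p_n + h·k3); p_{n+1} = p_n + (h/6)·(k1 + 2k2 + 2k3 + k4).
x=0.000000, p=-1.500000:
  k1 = f(0.000000, -1.500000) = 1.440000
  k2 = f(0.080000, -1.384800) = 1.409323
  k3 = f(0.080000, -1.387254) = 1.411679
  k4 = f(0.160000, -1.274131) = 1.382484
  p ← -1.500000 + (0.16/6)·(k1 + 2k2 + 2k3 + k4) = -1.274280
p(0.16) ≈ -1.2743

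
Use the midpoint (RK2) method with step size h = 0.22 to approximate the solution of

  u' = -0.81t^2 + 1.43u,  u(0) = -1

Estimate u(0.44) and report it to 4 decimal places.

Midpoint: k1 = f(t_n, u_n); k2 = f(t_n + h/2, u_n + (h/2)·k1); u_{n+1} = u_n + h·k2.
t=0.000000, u=-1.000000:
  k1 = f(0.000000, -1.000000) = -1.430000
  k2 = f(0.110000, -1.157300) = -1.664740
  u ← -1.000000 + 0.22·(-1.664740) = -1.366243
t=0.220000, u=-1.366243:
  k1 = f(0.220000, -1.366243) = -1.992931
  k2 = f(0.330000, -1.585465) = -2.355424
  u ← -1.366243 + 0.22·(-2.355424) = -1.884436
u(0.44) ≈ -1.8844

-1.8844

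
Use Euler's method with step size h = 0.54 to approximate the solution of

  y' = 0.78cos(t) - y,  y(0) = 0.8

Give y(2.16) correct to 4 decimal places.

Euler: y_{n+1} = y_n + h·f(t_n, y_n).
t=0.000000, y=0.800000: f=-0.020000 → y ← 0.800000 + 0.54·(-0.020000) = 0.789200
t=0.540000, y=0.789200: f=-0.120187 → y ← 0.789200 + 0.54·(-0.120187) = 0.724299
t=1.080000, y=0.724299: f=-0.356663 → y ← 0.724299 + 0.54·(-0.356663) = 0.531701
t=1.620000, y=0.531701: f=-0.570064 → y ← 0.531701 + 0.54·(-0.570064) = 0.223866
y(2.16) ≈ 0.2239

0.2239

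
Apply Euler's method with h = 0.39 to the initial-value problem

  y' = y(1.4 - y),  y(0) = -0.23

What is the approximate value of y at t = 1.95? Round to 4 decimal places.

Euler: y_{n+1} = y_n + h·f(t_n, y_n).
t=0.000000, y=-0.230000: f=-0.374900 → y ← -0.230000 + 0.39·(-0.374900) = -0.376211
t=0.390000, y=-0.376211: f=-0.668230 → y ← -0.376211 + 0.39·(-0.668230) = -0.636821
t=0.780000, y=-0.636821: f=-1.297090 → y ← -0.636821 + 0.39·(-1.297090) = -1.142686
t=1.170000, y=-1.142686: f=-2.905491 → y ← -1.142686 + 0.39·(-2.905491) = -2.275827
t=1.560000, y=-2.275827: f=-8.365547 → y ← -2.275827 + 0.39·(-8.365547) = -5.538390
y(1.95) ≈ -5.5384

-5.5384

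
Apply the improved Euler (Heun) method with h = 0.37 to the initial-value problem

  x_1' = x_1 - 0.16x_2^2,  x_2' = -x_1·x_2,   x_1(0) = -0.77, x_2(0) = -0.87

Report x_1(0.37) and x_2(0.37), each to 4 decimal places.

-1.1753, -1.2214

Heun on (x_1,x_2): k1 = f(t_n, state_n); k2 = f(t_n + h, state_n + h·k1); state_{n+1} = state_n + (h/2)·(k1 + k2).
0.000000: (-0.770000, -0.870000)
  k1 = (-0.891104, -0.669900)
  predictor → (-1.099708, -1.117863)
  k2 = (-1.299647, -1.229323)
  → (-1.175289, -1.221356)
(x_1(0.37), x_2(0.37)) ≈ (-1.1753, -1.2214)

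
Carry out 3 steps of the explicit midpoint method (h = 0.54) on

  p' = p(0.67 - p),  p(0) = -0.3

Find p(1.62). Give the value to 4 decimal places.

-2.6999

Midpoint: k1 = f(x_n, p_n); k2 = f(x_n + h/2, p_n + (h/2)·k1); p_{n+1} = p_n + h·k2.
x=0.000000, p=-0.300000:
  k1 = f(0.000000, -0.300000) = -0.291000
  k2 = f(0.270000, -0.378570) = -0.396957
  p ← -0.300000 + 0.54·(-0.396957) = -0.514357
x=0.540000, p=-0.514357:
  k1 = f(0.540000, -0.514357) = -0.609182
  k2 = f(0.810000, -0.678836) = -0.915638
  p ← -0.514357 + 0.54·(-0.915638) = -1.008802
x=1.080000, p=-1.008802:
  k1 = f(1.080000, -1.008802) = -1.693578
  k2 = f(1.350000, -1.466068) = -3.131620
  p ← -1.008802 + 0.54·(-3.131620) = -2.699876
p(1.62) ≈ -2.6999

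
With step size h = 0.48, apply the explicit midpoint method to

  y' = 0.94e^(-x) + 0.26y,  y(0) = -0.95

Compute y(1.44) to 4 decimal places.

Midpoint: k1 = f(x_n, y_n); k2 = f(x_n + h/2, y_n + (h/2)·k1); y_{n+1} = y_n + h·k2.
x=0.000000, y=-0.950000:
  k1 = f(0.000000, -0.950000) = 0.693000
  k2 = f(0.240000, -0.783680) = 0.535673
  y ← -0.950000 + 0.48·0.535673 = -0.692877
x=0.480000, y=-0.692877:
  k1 = f(0.480000, -0.692877) = 0.401508
  k2 = f(0.720000, -0.596515) = 0.302453
  y ← -0.692877 + 0.48·0.302453 = -0.547699
x=0.960000, y=-0.547699:
  k1 = f(0.960000, -0.547699) = 0.217518
  k2 = f(1.200000, -0.495495) = 0.154294
  y ← -0.547699 + 0.48·0.154294 = -0.473638
y(1.44) ≈ -0.4736

-0.4736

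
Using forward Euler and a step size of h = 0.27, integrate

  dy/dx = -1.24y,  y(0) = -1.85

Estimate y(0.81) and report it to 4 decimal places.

-0.5445

Euler: y_{n+1} = y_n + h·f(x_n, y_n).
x=0.000000, y=-1.850000: f=2.294000 → y ← -1.850000 + 0.27·2.294000 = -1.230620
x=0.270000, y=-1.230620: f=1.525969 → y ← -1.230620 + 0.27·1.525969 = -0.818608
x=0.540000, y=-0.818608: f=1.015074 → y ← -0.818608 + 0.27·1.015074 = -0.544538
y(0.81) ≈ -0.5445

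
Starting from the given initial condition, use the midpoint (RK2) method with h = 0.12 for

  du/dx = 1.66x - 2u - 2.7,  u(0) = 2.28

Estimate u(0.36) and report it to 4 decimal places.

Midpoint: k1 = f(x_n, u_n); k2 = f(x_n + h/2, u_n + (h/2)·k1); u_{n+1} = u_n + h·k2.
x=0.000000, u=2.280000:
  k1 = f(0.000000, 2.280000) = -7.260000
  k2 = f(0.060000, 1.844400) = -6.289200
  u ← 2.280000 + 0.12·(-6.289200) = 1.525296
x=0.120000, u=1.525296:
  k1 = f(0.120000, 1.525296) = -5.551392
  k2 = f(0.180000, 1.192212) = -4.785625
  u ← 1.525296 + 0.12·(-4.785625) = 0.951021
x=0.240000, u=0.951021:
  k1 = f(0.240000, 0.951021) = -4.203642
  k2 = f(0.300000, 0.698802) = -3.599605
  u ← 0.951021 + 0.12·(-3.599605) = 0.519068
u(0.36) ≈ 0.5191

0.5191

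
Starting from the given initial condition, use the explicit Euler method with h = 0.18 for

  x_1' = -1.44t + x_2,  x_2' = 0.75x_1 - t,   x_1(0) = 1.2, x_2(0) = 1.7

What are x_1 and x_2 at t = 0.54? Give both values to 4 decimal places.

Euler on (x_1,x_2): x_1_{n+1} = x_1_n + h·x_1', x_2_{n+1} = x_2_n + h·x_2'.
0.000000: (1.200000, 1.700000); f=(1.700000, 0.900000) → (1.506000, 1.862000)
0.180000: (1.506000, 1.862000); f=(1.602800, 0.949500) → (1.794504, 2.032910)
0.360000: (1.794504, 2.032910); f=(1.514510, 0.985878) → (2.067116, 2.210368)
(x_1(0.54), x_2(0.54)) ≈ (2.0671, 2.2104)

2.0671, 2.2104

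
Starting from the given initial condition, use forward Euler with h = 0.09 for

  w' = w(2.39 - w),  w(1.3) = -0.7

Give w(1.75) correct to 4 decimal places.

-2.8992

Euler: w_{n+1} = w_n + h·f(x_n, w_n).
x=1.300000, w=-0.700000: f=-2.163000 → w ← -0.700000 + 0.09·(-2.163000) = -0.894670
x=1.390000, w=-0.894670: f=-2.938696 → w ← -0.894670 + 0.09·(-2.938696) = -1.159153
x=1.480000, w=-1.159153: f=-4.114010 → w ← -1.159153 + 0.09·(-4.114010) = -1.529413
x=1.570000, w=-1.529413: f=-5.994404 → w ← -1.529413 + 0.09·(-5.994404) = -2.068910
x=1.660000, w=-2.068910: f=-9.225082 → w ← -2.068910 + 0.09·(-9.225082) = -2.899167
w(1.75) ≈ -2.8992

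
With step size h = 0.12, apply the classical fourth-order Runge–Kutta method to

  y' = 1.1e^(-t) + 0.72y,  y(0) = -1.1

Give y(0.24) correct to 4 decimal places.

-1.0504

RK4: k1 = f(t_n, y_n); k2 = f(t_n + h/2, y_n + (h/2)·k1); k3 = f(t_n + h/2, y_n + (h/2)·k2); k4 = f(t_n + h, y_n + h·k3); y_{n+1} = y_n + (h/6)·(k1 + 2k2 + 2k3 + k4).
t=0.000000, y=-1.100000:
  k1 = f(0.000000, -1.100000) = 0.308000
  k2 = f(0.060000, -1.081520) = 0.257247
  k3 = f(0.060000, -1.084565) = 0.255054
  k4 = f(0.120000, -1.069394) = 0.205649
  y ← -1.100000 + (0.12/6)·(k1 + 2k2 + 2k3 + k4) = -1.069235
t=0.120000, y=-1.069235:
  k1 = f(0.120000, -1.069235) = 0.205763
  k2 = f(0.180000, -1.056889) = 0.157837
  k3 = f(0.180000, -1.059765) = 0.155767
  k4 = f(0.240000, -1.050543) = 0.108900
  y ← -1.069235 + (0.12/6)·(k1 + 2k2 + 2k3 + k4) = -1.050398
y(0.24) ≈ -1.0504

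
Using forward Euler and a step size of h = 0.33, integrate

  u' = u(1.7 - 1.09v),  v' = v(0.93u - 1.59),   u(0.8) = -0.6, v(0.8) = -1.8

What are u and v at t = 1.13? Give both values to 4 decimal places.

Euler on (u,v): u_{n+1} = u_n + h·u', v_{n+1} = v_n + h·v'.
0.800000: (-0.600000, -1.800000); f=(-2.197200, 3.866400) → (-1.325076, -0.524088)
(u(1.13), v(1.13)) ≈ (-1.3251, -0.5241)

-1.3251, -0.5241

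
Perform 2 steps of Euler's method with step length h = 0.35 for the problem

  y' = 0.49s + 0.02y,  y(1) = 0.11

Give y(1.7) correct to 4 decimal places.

0.5158

Euler: y_{n+1} = y_n + h·f(s_n, y_n).
s=1.000000, y=0.110000: f=0.492200 → y ← 0.110000 + 0.35·0.492200 = 0.282270
s=1.350000, y=0.282270: f=0.667145 → y ← 0.282270 + 0.35·0.667145 = 0.515771
y(1.7) ≈ 0.5158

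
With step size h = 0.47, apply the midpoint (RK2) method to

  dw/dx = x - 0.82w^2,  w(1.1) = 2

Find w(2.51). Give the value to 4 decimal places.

1.7620

Midpoint: k1 = f(x_n, w_n); k2 = f(x_n + h/2, w_n + (h/2)·k1); w_{n+1} = w_n + h·k2.
x=1.100000, w=2.000000:
  k1 = f(1.100000, 2.000000) = -2.180000
  k2 = f(1.335000, 1.487700) = -0.479866
  w ← 2.000000 + 0.47·(-0.479866) = 1.774463
x=1.570000, w=1.774463:
  k1 = f(1.570000, 1.774463) = -1.011949
  k2 = f(1.805000, 1.536655) = -0.131273
  w ← 1.774463 + 0.47·(-0.131273) = 1.712765
x=2.040000, w=1.712765:
  k1 = f(2.040000, 1.712765) = -0.365522
  k2 = f(2.275000, 1.626867) = 0.104709
  w ← 1.712765 + 0.47·0.104709 = 1.761978
w(2.51) ≈ 1.7620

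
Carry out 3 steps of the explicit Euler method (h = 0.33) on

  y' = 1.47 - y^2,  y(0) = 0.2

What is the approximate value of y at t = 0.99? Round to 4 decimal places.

Euler: y_{n+1} = y_n + h·f(t_n, y_n).
t=0.000000, y=0.200000: f=1.430000 → y ← 0.200000 + 0.33·1.430000 = 0.671900
t=0.330000, y=0.671900: f=1.018550 → y ← 0.671900 + 0.33·1.018550 = 1.008022
t=0.660000, y=1.008022: f=0.453892 → y ← 1.008022 + 0.33·0.453892 = 1.157806
y(0.99) ≈ 1.1578

1.1578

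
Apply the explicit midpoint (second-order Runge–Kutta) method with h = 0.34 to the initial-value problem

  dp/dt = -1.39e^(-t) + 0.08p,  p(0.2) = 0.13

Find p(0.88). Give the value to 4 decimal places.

-0.4397

Midpoint: k1 = f(t_n, p_n); k2 = f(t_n + h/2, p_n + (h/2)·k1); p_{n+1} = p_n + h·k2.
t=0.200000, p=0.130000:
  k1 = f(0.200000, 0.130000) = -1.127636
  k2 = f(0.370000, -0.061698) = -0.965057
  p ← 0.130000 + 0.34·(-0.965057) = -0.198119
t=0.540000, p=-0.198119:
  k1 = f(0.540000, -0.198119) = -0.825870
  k2 = f(0.710000, -0.338517) = -0.710467
  p ← -0.198119 + 0.34·(-0.710467) = -0.439678
p(0.88) ≈ -0.4397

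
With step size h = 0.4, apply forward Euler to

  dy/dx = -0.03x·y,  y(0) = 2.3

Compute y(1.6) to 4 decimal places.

2.2343

Euler: y_{n+1} = y_n + h·f(x_n, y_n).
x=0.000000, y=2.300000: f=0.000000 → y ← 2.300000 + 0.4·0.000000 = 2.300000
x=0.400000, y=2.300000: f=-0.027600 → y ← 2.300000 + 0.4·(-0.027600) = 2.288960
x=0.800000, y=2.288960: f=-0.054935 → y ← 2.288960 + 0.4·(-0.054935) = 2.266986
x=1.200000, y=2.266986: f=-0.081611 → y ← 2.266986 + 0.4·(-0.081611) = 2.234341
y(1.6) ≈ 2.2343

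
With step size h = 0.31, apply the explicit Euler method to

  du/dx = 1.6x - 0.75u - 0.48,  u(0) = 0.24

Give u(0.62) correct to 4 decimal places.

0.0321

Euler: u_{n+1} = u_n + h·f(x_n, u_n).
x=0.000000, u=0.240000: f=-0.660000 → u ← 0.240000 + 0.31·(-0.660000) = 0.035400
x=0.310000, u=0.035400: f=-0.010550 → u ← 0.035400 + 0.31·(-0.010550) = 0.032130
u(0.62) ≈ 0.0321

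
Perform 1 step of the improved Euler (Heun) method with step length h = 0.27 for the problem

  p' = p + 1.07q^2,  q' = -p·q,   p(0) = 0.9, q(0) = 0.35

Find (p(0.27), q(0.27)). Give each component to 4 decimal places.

1.2084, 0.2653

Heun on (p,q): k1 = f(x_n, state_n); k2 = f(x_n + h, state_n + h·k1); state_{n+1} = state_n + (h/2)·(k1 + k2).
0.000000: (0.900000, 0.350000)
  k1 = (1.031075, -0.315000)
  predictor → (1.178390, 0.264950)
  k2 = (1.253503, -0.312214)
  → (1.208418, 0.265326)
(p(0.27), q(0.27)) ≈ (1.2084, 0.2653)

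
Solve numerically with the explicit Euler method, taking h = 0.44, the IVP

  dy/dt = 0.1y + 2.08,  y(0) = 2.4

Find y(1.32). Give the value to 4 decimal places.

5.5991

Euler: y_{n+1} = y_n + h·f(t_n, y_n).
t=0.000000, y=2.400000: f=2.320000 → y ← 2.400000 + 0.44·2.320000 = 3.420800
t=0.440000, y=3.420800: f=2.422080 → y ← 3.420800 + 0.44·2.422080 = 4.486515
t=0.880000, y=4.486515: f=2.528652 → y ← 4.486515 + 0.44·2.528652 = 5.599122
y(1.32) ≈ 5.5991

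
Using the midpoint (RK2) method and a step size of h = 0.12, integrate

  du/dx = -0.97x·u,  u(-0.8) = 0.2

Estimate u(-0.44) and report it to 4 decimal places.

Midpoint: k1 = f(x_n, u_n); k2 = f(x_n + h/2, u_n + (h/2)·k1); u_{n+1} = u_n + h·k2.
x=-0.800000, u=0.200000:
  k1 = f(-0.800000, 0.200000) = 0.155200
  k2 = f(-0.740000, 0.209312) = 0.150244
  u ← 0.200000 + 0.12·0.150244 = 0.218029
x=-0.680000, u=0.218029:
  k1 = f(-0.680000, 0.218029) = 0.143812
  k2 = f(-0.620000, 0.226658) = 0.136312
  u ← 0.218029 + 0.12·0.136312 = 0.234387
x=-0.560000, u=0.234387:
  k1 = f(-0.560000, 0.234387) = 0.127319
  k2 = f(-0.500000, 0.242026) = 0.117383
  u ← 0.234387 + 0.12·0.117383 = 0.248473
u(-0.44) ≈ 0.2485

0.2485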